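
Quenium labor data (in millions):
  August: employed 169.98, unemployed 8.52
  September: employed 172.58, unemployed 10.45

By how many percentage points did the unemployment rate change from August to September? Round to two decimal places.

The unemployment rate changed by +0.94 percentage points.

August: labor force = 169.98 + 8.52 = 178.50; u = 8.52/178.50 = 4.77%.
September: labor force = 172.58 + 10.45 = 183.03; u = 10.45/183.03 = 5.71%.
Change = 5.71% − 4.77% = +0.94 pp.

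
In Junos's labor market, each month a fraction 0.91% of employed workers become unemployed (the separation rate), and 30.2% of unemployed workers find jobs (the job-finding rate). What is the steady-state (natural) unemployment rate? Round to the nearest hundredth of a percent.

Steady-state unemployment rate ≈ 2.93%.

At steady state the flows balance: s·E = f·U, so U/(E+U) = s/(s+f).
u* = 0.91 / (0.91 + 30.2) = 0.91 / 31.11 = 2.93%.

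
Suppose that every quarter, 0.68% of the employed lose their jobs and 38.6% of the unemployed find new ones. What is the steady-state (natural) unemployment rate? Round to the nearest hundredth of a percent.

Steady-state unemployment rate ≈ 1.73%.

At steady state the flows balance: s·E = f·U, so U/(E+U) = s/(s+f).
u* = 0.68 / (0.68 + 38.6) = 0.68 / 39.28 = 1.73%.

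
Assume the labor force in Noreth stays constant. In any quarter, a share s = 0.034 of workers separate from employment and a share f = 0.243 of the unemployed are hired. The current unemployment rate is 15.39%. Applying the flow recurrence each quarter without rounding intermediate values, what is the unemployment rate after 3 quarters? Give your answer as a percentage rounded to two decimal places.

With a fixed labor force, u_{t+1} = u_t + s·(1−u_t) − f·u_t = u_t·(1−s−f) + s.
Here 1−s−f = 0.723 and s = 0.034.
u_1 = 0.153900 × 0.723 + 0.034 = 0.145270.
u_2 = 0.145270 × 0.723 + 0.034 = 0.139030.
u_3 = 0.139030 × 0.723 + 0.034 = 0.134519.

Unemployment rate after three quarters ≈ 13.45%.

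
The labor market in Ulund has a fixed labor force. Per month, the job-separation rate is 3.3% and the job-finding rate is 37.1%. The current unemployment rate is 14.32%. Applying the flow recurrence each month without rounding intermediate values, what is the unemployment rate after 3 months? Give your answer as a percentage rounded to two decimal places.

With a fixed labor force, u_{t+1} = u_t + s·(1−u_t) − f·u_t = u_t·(1−s−f) + s.
Here 1−s−f = 0.596 and s = 0.033.
u_1 = 0.143200 × 0.596 + 0.033 = 0.118347.
u_2 = 0.118347 × 0.596 + 0.033 = 0.103535.
u_3 = 0.103535 × 0.596 + 0.033 = 0.094707.

Unemployment rate after three months ≈ 9.47%.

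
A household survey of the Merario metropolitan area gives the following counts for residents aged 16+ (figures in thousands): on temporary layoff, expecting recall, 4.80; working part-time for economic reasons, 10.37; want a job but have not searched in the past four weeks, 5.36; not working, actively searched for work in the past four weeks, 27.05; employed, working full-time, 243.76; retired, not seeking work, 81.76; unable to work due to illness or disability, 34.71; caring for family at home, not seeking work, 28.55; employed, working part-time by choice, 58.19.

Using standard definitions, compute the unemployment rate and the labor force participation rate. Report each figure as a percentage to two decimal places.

Unemployment rate ≈ 9.25%; labor force participation rate ≈ 69.59%.

Employed = 10.37 + 243.76 + 58.19 = 312.32 thousand (anyone who worked, including part-time for economic reasons, counts as employed).
Unemployed = 4.80 + 27.05 = 31.85 thousand (jobless and actively searching, or on temporary layoff).
Labor force = 312.32 + 31.85 = 344.17 thousand.
Not in labor force = 5.36 + 81.76 + 34.71 + 28.55 = 150.38 thousand (those not working and not actively searching are outside the labor force — including those who want a job but have given up searching).
Civilian working-age population = 344.17 + 150.38 = 494.55 thousand.
Unemployment rate = 31.85 / 344.17 = 9.25%.
Labor force participation rate = 344.17 / 494.55 = 69.59%.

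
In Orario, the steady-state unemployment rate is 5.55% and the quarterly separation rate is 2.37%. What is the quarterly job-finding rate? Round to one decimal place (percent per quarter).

From u* = s/(s+f): f = s·(1−u)/u.
f = 2.37 × (1 − 0.0555) / 0.0555 = 2.2385 / 0.0555 ≈ 40.3% per quarter.

Job-finding rate ≈ 40.3% per quarter.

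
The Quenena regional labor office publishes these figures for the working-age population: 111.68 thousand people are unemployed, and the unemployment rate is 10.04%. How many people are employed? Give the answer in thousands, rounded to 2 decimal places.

About 1,000.67 thousand are employed.

Labor force = U / u = 111.68 / 0.1004 ≈ 1,112.35 thousand.
Employed = labor force − unemployed = 1,112.35 − 111.68 = 1,000.67 thousand.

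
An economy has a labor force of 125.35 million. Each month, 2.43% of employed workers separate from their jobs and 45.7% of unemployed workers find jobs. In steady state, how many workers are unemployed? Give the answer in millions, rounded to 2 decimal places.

Steady-state unemployment rate u* = s/(s+f) = 2.43/(2.43+45.7) = 0.050488.
Unemployed = u* × labor force = 0.050488 × 125.35 ≈ 6.33 million.

About 6.33 million are unemployed in steady state.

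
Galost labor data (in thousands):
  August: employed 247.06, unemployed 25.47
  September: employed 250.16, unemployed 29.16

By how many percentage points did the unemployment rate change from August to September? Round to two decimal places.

The unemployment rate changed by +1.09 percentage points.

August: labor force = 247.06 + 25.47 = 272.53; u = 25.47/272.53 = 9.35%.
September: labor force = 250.16 + 29.16 = 279.32; u = 29.16/279.32 = 10.44%.
Change = 10.44% − 9.35% = +1.09 pp.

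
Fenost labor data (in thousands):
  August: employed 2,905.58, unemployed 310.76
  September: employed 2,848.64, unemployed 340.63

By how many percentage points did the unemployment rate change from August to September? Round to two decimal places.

August: labor force = 2,905.58 + 310.76 = 3,216.34; u = 310.76/3,216.34 = 9.66%.
September: labor force = 2,848.64 + 340.63 = 3,189.27; u = 340.63/3,189.27 = 10.68%.
Change = 10.68% − 9.66% = +1.02 pp.

The unemployment rate changed by +1.02 percentage points.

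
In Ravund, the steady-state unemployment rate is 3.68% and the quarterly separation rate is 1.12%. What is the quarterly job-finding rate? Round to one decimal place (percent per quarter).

Job-finding rate ≈ 29.3% per quarter.

From u* = s/(s+f): f = s·(1−u)/u.
f = 1.12 × (1 − 0.0368) / 0.0368 = 1.0788 / 0.0368 ≈ 29.3% per quarter.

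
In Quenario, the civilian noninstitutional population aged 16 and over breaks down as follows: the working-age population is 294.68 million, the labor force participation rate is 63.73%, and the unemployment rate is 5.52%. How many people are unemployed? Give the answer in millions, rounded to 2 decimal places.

Labor force = 0.6373 × 294.68 = 187.80 million.
Unemployed = 0.0552 × 187.80 ≈ 10.37 million.

About 10.37 million are unemployed.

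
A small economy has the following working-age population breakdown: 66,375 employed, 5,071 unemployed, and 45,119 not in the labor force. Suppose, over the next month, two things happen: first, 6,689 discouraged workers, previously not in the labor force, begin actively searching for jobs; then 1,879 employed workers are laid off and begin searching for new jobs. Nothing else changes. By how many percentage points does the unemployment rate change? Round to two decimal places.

The unemployment rate changes by +10.36 percentage points.

Initially, labor force = 66,375 + 5,071 = 71,446, so u = 5,071/71,446 = 7.10%.
After the first change, unemployed and labor force both rise by 6,689 → E = 66,375, U = 11,760, labor force = 78,135.
After the second change, employed falls and unemployed rises by 1,879; labor force unchanged → E = 64,496, U = 13,639, labor force = 78,135.
New unemployment rate = 13,639 / 78,135 = 17.46%.
Change = 17.46% − 7.10% = +10.36 percentage points.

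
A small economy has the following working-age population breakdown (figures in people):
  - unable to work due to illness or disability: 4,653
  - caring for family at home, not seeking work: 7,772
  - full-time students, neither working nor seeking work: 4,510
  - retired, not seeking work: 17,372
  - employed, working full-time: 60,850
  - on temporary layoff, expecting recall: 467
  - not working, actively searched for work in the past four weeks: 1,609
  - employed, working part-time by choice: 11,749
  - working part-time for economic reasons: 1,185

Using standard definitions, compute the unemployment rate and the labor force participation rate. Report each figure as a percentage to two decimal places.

Employed = 60,850 + 11,749 + 1,185 = 73,784 (anyone who worked, including part-time for economic reasons, counts as employed).
Unemployed = 467 + 1,609 = 2,076 (jobless and actively searching, or on temporary layoff).
Labor force = 73,784 + 2,076 = 75,860.
Not in labor force = 4,653 + 7,772 + 4,510 + 17,372 = 34,307 (those not working and not actively searching are outside the labor force).
Civilian working-age population = 75,860 + 34,307 = 110,167.
Unemployment rate = 2,076 / 75,860 = 2.74%.
Labor force participation rate = 75,860 / 110,167 = 68.86%.

Unemployment rate ≈ 2.74%; labor force participation rate ≈ 68.86%.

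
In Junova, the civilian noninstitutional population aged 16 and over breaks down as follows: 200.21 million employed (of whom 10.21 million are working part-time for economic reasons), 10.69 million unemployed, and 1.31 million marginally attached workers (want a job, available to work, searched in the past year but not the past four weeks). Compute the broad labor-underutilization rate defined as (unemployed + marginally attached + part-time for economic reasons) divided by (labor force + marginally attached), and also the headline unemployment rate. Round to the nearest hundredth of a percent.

Broad underutilization rate ≈ 10.47%; headline unemployment rate ≈ 5.07%.

Labor force = 200.21 + 10.69 = 210.90 million.
Numerator = 10.69 + 1.31 + 10.21 = 22.21 million.
Denominator = 210.90 + 1.31 = 212.21 million.
Broad rate = 22.21 / 212.21 = 10.47%.
Headline unemployment rate = 10.69 / 210.90 = 5.07%.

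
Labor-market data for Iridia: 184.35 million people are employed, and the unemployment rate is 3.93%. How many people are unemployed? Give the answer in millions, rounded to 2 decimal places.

Let U be the number unemployed. The labor force is E + U, and U/(E+U) = 0.0393.
So U = 0.0393 × 184.35 / (1 − 0.0393) = 7.2450 / 0.9607 ≈ 7.54 million.

About 7.54 million are unemployed.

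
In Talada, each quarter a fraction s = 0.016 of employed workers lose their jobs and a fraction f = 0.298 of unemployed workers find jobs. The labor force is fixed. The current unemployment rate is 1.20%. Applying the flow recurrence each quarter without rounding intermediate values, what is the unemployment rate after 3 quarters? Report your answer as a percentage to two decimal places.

Unemployment rate after three quarters ≈ 3.84%.

With a fixed labor force, u_{t+1} = u_t + s·(1−u_t) − f·u_t = u_t·(1−s−f) + s.
Here 1−s−f = 0.686 and s = 0.016.
u_1 = 0.012000 × 0.686 + 0.016 = 0.024232.
u_2 = 0.024232 × 0.686 + 0.016 = 0.032623.
u_3 = 0.032623 × 0.686 + 0.016 = 0.038379.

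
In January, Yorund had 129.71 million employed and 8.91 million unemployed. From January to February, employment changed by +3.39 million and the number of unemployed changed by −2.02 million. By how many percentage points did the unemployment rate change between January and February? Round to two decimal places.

January: labor force = 129.71 + 8.91 = 138.62; u = 8.91/138.62 = 6.43%.
February: labor force = 133.10 + 6.89 = 139.99; u = 6.89/139.99 = 4.92%.
Change = 4.92% − 6.43% = −1.51 pp.

The unemployment rate changed by −1.51 percentage points.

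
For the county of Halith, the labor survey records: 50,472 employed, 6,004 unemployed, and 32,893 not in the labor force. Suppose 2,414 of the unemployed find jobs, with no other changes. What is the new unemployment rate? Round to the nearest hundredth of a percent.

New unemployment rate ≈ 6.36%.

Initially, labor force = 50,472 + 6,004 = 56,476, so u = 6,004/56,476 = 10.63%.
After the change, unemployed falls and employed rises by 2,414; labor force unchanged → E = 52,886, U = 3,590, labor force = 56,476.
New unemployment rate = 3,590 / 56,476 = 6.36%.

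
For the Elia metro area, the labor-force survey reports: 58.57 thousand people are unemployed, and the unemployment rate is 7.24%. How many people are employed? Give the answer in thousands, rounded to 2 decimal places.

About 750.41 thousand are employed.

Labor force = U / u = 58.57 / 0.0724 ≈ 808.98 thousand.
Employed = labor force − unemployed = 808.98 − 58.57 = 750.41 thousand.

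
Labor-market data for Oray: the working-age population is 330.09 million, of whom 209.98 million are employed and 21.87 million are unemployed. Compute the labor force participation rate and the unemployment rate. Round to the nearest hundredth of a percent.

Labor force participation rate ≈ 70.24%; unemployment rate ≈ 9.43%.

Labor force = employed + unemployed = 209.98 + 21.87 = 231.85 million.
Unemployment rate = 21.87 / 231.85 = 9.43%.
Labor force participation rate = 231.85 / 330.09 = 70.24%.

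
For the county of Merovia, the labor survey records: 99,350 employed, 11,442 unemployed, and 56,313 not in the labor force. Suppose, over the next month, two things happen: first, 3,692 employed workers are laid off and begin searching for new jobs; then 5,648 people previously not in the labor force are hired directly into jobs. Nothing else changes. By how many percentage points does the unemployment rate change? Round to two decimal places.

Initially, labor force = 99,350 + 11,442 = 110,792, so u = 11,442/110,792 = 10.33%.
After the first change, employed falls and unemployed rises by 3,692; labor force unchanged → E = 95,658, U = 15,134, labor force = 110,792.
After the second change, employed and labor force both rise by 5,648; unemployed unchanged → E = 101,306, U = 15,134, labor force = 116,440.
New unemployment rate = 15,134 / 116,440 = 13.00%.
Change = 13.00% − 10.33% = +2.67 percentage points.

The unemployment rate changes by +2.67 percentage points.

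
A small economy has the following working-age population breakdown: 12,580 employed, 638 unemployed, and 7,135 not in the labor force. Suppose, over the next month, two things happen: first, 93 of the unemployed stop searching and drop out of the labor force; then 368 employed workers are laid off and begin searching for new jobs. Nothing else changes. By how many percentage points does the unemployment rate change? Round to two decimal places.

The unemployment rate changes by +2.13 percentage points.

Initially, labor force = 12,580 + 638 = 13,218, so u = 638/13,218 = 4.83%.
After the first change, unemployed and labor force both fall by 93 → E = 12,580, U = 545, labor force = 13,125.
After the second change, employed falls and unemployed rises by 368; labor force unchanged → E = 12,212, U = 913, labor force = 13,125.
New unemployment rate = 913 / 13,125 = 6.96%.
Change = 6.96% − 4.83% = +2.13 percentage points.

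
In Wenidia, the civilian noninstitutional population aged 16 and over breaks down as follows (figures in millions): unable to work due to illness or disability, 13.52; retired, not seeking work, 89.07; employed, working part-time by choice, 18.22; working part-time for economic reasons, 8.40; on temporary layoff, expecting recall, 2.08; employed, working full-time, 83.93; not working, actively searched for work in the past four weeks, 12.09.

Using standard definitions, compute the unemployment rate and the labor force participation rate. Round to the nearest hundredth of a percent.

Employed = 18.22 + 8.40 + 83.93 = 110.55 million (anyone who worked, including part-time for economic reasons, counts as employed).
Unemployed = 2.08 + 12.09 = 14.17 million (jobless and actively searching, or on temporary layoff).
Labor force = 110.55 + 14.17 = 124.72 million.
Not in labor force = 13.52 + 89.07 = 102.59 million (those not working and not actively searching are outside the labor force).
Civilian working-age population = 124.72 + 102.59 = 227.31 million.
Unemployment rate = 14.17 / 124.72 = 11.36%.
Labor force participation rate = 124.72 / 227.31 = 54.87%.

Unemployment rate ≈ 11.36%; labor force participation rate ≈ 54.87%.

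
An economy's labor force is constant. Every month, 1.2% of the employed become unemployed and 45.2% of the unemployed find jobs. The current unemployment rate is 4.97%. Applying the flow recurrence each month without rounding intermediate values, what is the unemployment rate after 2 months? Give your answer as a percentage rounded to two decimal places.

Unemployment rate after two months ≈ 3.27%.

With a fixed labor force, u_{t+1} = u_t + s·(1−u_t) − f·u_t = u_t·(1−s−f) + s.
Here 1−s−f = 0.536 and s = 0.012.
u_1 = 0.049700 × 0.536 + 0.012 = 0.038639.
u_2 = 0.038639 × 0.536 + 0.012 = 0.032711.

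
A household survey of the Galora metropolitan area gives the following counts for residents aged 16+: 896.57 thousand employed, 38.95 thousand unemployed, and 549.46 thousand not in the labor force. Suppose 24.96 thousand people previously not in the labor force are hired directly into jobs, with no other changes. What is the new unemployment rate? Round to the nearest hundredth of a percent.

New unemployment rate ≈ 4.06%.

Initially, labor force = 896.57 + 38.95 = 935.52 thousand, so u = 38.95/935.52 = 4.16%.
After the change, employed and labor force both rise by 24.96; unemployed unchanged → E = 921.53, U = 38.95, labor force = 960.48 thousand.
New unemployment rate = 38.95 / 960.48 = 4.06%.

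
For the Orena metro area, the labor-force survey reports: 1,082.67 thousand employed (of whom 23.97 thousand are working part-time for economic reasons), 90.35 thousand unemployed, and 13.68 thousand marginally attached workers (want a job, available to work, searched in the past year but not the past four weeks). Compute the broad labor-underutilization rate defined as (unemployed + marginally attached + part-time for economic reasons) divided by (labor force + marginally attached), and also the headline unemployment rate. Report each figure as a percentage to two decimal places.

Labor force = 1,082.67 + 90.35 = 1,173.02 thousand.
Numerator = 90.35 + 13.68 + 23.97 = 128.00 thousand.
Denominator = 1,173.02 + 13.68 = 1,186.70 thousand.
Broad rate = 128.00 / 1,186.70 = 10.79%.
Headline unemployment rate = 90.35 / 1,173.02 = 7.70%.

Broad underutilization rate ≈ 10.79%; headline unemployment rate ≈ 7.70%.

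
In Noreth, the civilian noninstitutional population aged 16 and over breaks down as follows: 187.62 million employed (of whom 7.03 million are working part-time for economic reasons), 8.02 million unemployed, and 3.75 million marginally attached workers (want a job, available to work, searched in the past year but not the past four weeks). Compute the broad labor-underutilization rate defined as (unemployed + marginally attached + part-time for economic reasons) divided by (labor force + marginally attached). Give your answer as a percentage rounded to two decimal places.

Labor force = 187.62 + 8.02 = 195.64 million.
Numerator = 8.02 + 3.75 + 7.03 = 18.80 million.
Denominator = 195.64 + 3.75 = 199.39 million.
Broad rate = 18.80 / 199.39 = 9.43%.

Broad underutilization rate ≈ 9.43%.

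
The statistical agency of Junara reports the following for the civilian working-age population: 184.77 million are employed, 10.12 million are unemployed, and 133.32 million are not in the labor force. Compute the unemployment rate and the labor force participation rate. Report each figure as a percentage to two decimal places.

Labor force = employed + unemployed = 184.77 + 10.12 = 194.89 million.
Working-age population = 194.89 + 133.32 = 328.21 million.
Unemployment rate = 10.12 / 194.89 = 5.19%.
Labor force participation rate = 194.89 / 328.21 = 59.38%.

Unemployment rate ≈ 5.19%; labor force participation rate ≈ 59.38%.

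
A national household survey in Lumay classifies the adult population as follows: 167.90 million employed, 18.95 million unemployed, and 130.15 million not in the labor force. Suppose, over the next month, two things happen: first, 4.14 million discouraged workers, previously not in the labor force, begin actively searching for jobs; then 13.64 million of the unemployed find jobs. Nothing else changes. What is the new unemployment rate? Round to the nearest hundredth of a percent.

Initially, labor force = 167.90 + 18.95 = 186.85 million, so u = 18.95/186.85 = 10.14%.
After the first change, unemployed and labor force both rise by 4.14 → E = 167.90, U = 23.09, labor force = 190.99 million.
After the second change, unemployed falls and employed rises by 13.64; labor force unchanged → E = 181.54, U = 9.45, labor force = 190.99 million.
New unemployment rate = 9.45 / 190.99 = 4.95%.

New unemployment rate ≈ 4.95%.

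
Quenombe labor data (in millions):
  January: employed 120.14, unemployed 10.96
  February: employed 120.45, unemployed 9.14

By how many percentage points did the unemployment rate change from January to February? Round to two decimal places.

January: labor force = 120.14 + 10.96 = 131.10; u = 10.96/131.10 = 8.36%.
February: labor force = 120.45 + 9.14 = 129.59; u = 9.14/129.59 = 7.05%.
Change = 7.05% − 8.36% = −1.31 pp.

The unemployment rate changed by −1.31 percentage points.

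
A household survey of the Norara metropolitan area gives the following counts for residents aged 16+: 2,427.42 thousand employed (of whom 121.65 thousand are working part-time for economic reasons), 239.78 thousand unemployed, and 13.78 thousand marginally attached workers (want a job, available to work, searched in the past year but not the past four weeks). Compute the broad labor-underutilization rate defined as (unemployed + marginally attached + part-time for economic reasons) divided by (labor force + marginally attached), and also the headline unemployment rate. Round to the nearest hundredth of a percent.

Labor force = 2,427.42 + 239.78 = 2,667.20 thousand.
Numerator = 239.78 + 13.78 + 121.65 = 375.21 thousand.
Denominator = 2,667.20 + 13.78 = 2,680.98 thousand.
Broad rate = 375.21 / 2,680.98 = 14.00%.
Headline unemployment rate = 239.78 / 2,667.20 = 8.99%.

Broad underutilization rate ≈ 14.00%; headline unemployment rate ≈ 8.99%.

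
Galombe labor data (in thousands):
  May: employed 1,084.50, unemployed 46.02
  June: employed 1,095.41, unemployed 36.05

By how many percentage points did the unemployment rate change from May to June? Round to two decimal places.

The unemployment rate changed by −0.88 percentage points.

May: labor force = 1,084.50 + 46.02 = 1,130.52; u = 46.02/1,130.52 = 4.07%.
June: labor force = 1,095.41 + 36.05 = 1,131.46; u = 36.05/1,131.46 = 3.19%.
Change = 3.19% − 4.07% = −0.88 pp.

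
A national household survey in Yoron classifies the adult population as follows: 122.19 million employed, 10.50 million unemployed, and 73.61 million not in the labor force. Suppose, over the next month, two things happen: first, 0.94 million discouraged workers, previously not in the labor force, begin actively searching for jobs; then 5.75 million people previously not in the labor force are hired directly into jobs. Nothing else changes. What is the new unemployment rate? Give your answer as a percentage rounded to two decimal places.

New unemployment rate ≈ 8.21%.

Initially, labor force = 122.19 + 10.50 = 132.69 million, so u = 10.50/132.69 = 7.91%.
After the first change, unemployed and labor force both rise by 0.94 → E = 122.19, U = 11.44, labor force = 133.63 million.
After the second change, employed and labor force both rise by 5.75; unemployed unchanged → E = 127.94, U = 11.44, labor force = 139.38 million.
New unemployment rate = 11.44 / 139.38 = 8.21%.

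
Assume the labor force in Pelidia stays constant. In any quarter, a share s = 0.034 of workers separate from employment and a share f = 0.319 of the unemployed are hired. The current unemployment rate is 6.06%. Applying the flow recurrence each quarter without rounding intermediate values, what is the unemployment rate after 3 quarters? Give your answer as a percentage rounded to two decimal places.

With a fixed labor force, u_{t+1} = u_t + s·(1−u_t) − f·u_t = u_t·(1−s−f) + s.
Here 1−s−f = 0.647 and s = 0.034.
u_1 = 0.060600 × 0.647 + 0.034 = 0.073208.
u_2 = 0.073208 × 0.647 + 0.034 = 0.081366.
u_3 = 0.081366 × 0.647 + 0.034 = 0.086644.

Unemployment rate after three quarters ≈ 8.66%.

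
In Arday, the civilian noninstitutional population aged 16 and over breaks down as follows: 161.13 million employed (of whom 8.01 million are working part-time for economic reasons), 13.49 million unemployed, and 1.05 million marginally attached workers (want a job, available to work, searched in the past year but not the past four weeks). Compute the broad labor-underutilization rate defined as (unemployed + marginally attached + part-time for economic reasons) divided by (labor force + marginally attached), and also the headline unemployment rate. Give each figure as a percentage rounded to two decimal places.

Labor force = 161.13 + 13.49 = 174.62 million.
Numerator = 13.49 + 1.05 + 8.01 = 22.55 million.
Denominator = 174.62 + 1.05 = 175.67 million.
Broad rate = 22.55 / 175.67 = 12.84%.
Headline unemployment rate = 13.49 / 174.62 = 7.73%.

Broad underutilization rate ≈ 12.84%; headline unemployment rate ≈ 7.73%.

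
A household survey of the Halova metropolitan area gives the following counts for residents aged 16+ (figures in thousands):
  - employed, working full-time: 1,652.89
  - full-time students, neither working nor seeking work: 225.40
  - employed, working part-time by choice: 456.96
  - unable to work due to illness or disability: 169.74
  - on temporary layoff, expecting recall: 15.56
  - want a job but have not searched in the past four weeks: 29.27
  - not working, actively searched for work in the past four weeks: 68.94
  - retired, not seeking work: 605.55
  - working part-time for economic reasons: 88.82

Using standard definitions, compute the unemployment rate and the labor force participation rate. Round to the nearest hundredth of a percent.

Employed = 1,652.89 + 456.96 + 88.82 = 2,198.67 thousand (anyone who worked, including part-time for economic reasons, counts as employed).
Unemployed = 15.56 + 68.94 = 84.50 thousand (jobless and actively searching, or on temporary layoff).
Labor force = 2,198.67 + 84.50 = 2,283.17 thousand.
Not in labor force = 225.40 + 169.74 + 29.27 + 605.55 = 1,029.96 thousand (those not working and not actively searching are outside the labor force — including those who want a job but have given up searching).
Civilian working-age population = 2,283.17 + 1,029.96 = 3,313.13 thousand.
Unemployment rate = 84.50 / 2,283.17 = 3.70%.
Labor force participation rate = 2,283.17 / 3,313.13 = 68.91%.

Unemployment rate ≈ 3.70%; labor force participation rate ≈ 68.91%.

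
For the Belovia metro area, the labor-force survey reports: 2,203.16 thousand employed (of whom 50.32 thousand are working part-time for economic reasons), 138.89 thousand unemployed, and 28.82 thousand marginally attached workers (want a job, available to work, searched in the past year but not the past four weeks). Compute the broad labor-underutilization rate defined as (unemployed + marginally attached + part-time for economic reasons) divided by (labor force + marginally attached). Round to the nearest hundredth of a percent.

Broad underutilization rate ≈ 9.20%.

Labor force = 2,203.16 + 138.89 = 2,342.05 thousand.
Numerator = 138.89 + 28.82 + 50.32 = 218.03 thousand.
Denominator = 2,342.05 + 28.82 = 2,370.87 thousand.
Broad rate = 218.03 / 2,370.87 = 9.20%.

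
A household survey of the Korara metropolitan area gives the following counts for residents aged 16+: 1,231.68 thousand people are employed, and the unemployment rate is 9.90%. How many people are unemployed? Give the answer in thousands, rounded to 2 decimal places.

About 135.33 thousand are unemployed.

Let U be the number unemployed. The labor force is E + U, and U/(E+U) = 0.0990.
So U = 0.0990 × 1,231.68 / (1 − 0.0990) = 121.9363 / 0.9010 ≈ 135.33 thousand.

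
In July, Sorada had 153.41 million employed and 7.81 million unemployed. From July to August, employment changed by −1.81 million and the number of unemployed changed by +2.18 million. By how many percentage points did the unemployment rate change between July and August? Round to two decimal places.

July: labor force = 153.41 + 7.81 = 161.22; u = 7.81/161.22 = 4.84%.
August: labor force = 151.60 + 9.99 = 161.59; u = 9.99/161.59 = 6.18%.
Change = 6.18% − 4.84% = +1.34 pp.

The unemployment rate changed by +1.34 percentage points.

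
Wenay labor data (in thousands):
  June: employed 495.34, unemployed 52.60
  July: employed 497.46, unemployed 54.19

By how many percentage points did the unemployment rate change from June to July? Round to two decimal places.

The unemployment rate changed by +0.22 percentage points.

June: labor force = 495.34 + 52.60 = 547.94; u = 52.60/547.94 = 9.60%.
July: labor force = 497.46 + 54.19 = 551.65; u = 54.19/551.65 = 9.82%.
Change = 9.82% − 9.60% = +0.22 pp.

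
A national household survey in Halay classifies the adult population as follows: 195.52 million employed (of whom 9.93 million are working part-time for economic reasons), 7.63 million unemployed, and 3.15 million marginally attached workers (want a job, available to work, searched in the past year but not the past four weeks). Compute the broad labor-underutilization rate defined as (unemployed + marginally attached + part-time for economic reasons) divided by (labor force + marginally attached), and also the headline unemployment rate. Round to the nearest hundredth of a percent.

Labor force = 195.52 + 7.63 = 203.15 million.
Numerator = 7.63 + 3.15 + 9.93 = 20.71 million.
Denominator = 203.15 + 3.15 = 206.30 million.
Broad rate = 20.71 / 206.30 = 10.04%.
Headline unemployment rate = 7.63 / 203.15 = 3.76%.

Broad underutilization rate ≈ 10.04%; headline unemployment rate ≈ 3.76%.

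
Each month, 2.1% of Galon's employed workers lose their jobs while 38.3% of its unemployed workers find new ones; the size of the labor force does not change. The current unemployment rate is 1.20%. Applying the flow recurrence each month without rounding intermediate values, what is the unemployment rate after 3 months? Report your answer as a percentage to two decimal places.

Unemployment rate after three months ≈ 4.35%.

With a fixed labor force, u_{t+1} = u_t + s·(1−u_t) − f·u_t = u_t·(1−s−f) + s.
Here 1−s−f = 0.596 and s = 0.021.
u_1 = 0.012000 × 0.596 + 0.021 = 0.028152.
u_2 = 0.028152 × 0.596 + 0.021 = 0.037779.
u_3 = 0.037779 × 0.596 + 0.021 = 0.043516.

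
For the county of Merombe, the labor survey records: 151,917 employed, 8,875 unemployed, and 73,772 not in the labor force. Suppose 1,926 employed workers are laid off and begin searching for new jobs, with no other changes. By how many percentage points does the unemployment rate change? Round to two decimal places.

Initially, labor force = 151,917 + 8,875 = 160,792, so u = 8,875/160,792 = 5.52%.
After the change, employed falls and unemployed rises by 1,926; labor force unchanged → E = 149,991, U = 10,801, labor force = 160,792.
New unemployment rate = 10,801 / 160,792 = 6.72%.
Change = 6.72% − 5.52% = +1.20 percentage points.

The unemployment rate changes by +1.20 percentage points.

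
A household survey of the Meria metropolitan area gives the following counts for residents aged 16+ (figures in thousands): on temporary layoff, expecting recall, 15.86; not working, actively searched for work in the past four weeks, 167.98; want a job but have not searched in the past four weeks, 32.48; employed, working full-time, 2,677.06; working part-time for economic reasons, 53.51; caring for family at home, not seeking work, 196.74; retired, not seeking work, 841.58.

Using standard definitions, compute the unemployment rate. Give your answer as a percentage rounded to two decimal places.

Unemployment rate ≈ 6.31%.

Employed = 2,677.06 + 53.51 = 2,730.57 thousand (anyone who worked, including part-time for economic reasons, counts as employed).
Unemployed = 15.86 + 167.98 = 183.84 thousand (jobless and actively searching, or on temporary layoff).
Labor force = 2,730.57 + 183.84 = 2,914.41 thousand.
Unemployment rate = 183.84 / 2,914.41 = 6.31%.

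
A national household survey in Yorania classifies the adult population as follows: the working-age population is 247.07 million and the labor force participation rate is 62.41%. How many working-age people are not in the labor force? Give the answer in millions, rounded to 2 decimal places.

About 92.87 million are not in the labor force.

Share not in the labor force = 1 − 0.6241 = 0.3759.
Not in labor force = 0.3759 × 247.07 ≈ 92.87 million.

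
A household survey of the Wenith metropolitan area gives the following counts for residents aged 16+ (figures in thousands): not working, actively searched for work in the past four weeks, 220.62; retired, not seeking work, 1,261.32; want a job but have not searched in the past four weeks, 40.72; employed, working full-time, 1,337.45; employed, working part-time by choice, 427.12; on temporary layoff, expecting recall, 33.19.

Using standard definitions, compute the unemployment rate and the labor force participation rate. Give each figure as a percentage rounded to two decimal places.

Unemployment rate ≈ 12.57%; labor force participation rate ≈ 60.79%.

Employed = 1,337.45 + 427.12 = 1,764.57 thousand.
Unemployed = 220.62 + 33.19 = 253.81 thousand (jobless and actively searching, or on temporary layoff).
Labor force = 1,764.57 + 253.81 = 2,018.38 thousand.
Not in labor force = 1,261.32 + 40.72 = 1,302.04 thousand (those not working and not actively searching are outside the labor force — including those who want a job but have given up searching).
Civilian working-age population = 2,018.38 + 1,302.04 = 3,320.42 thousand.
Unemployment rate = 253.81 / 2,018.38 = 12.57%.
Labor force participation rate = 2,018.38 / 3,320.42 = 60.79%.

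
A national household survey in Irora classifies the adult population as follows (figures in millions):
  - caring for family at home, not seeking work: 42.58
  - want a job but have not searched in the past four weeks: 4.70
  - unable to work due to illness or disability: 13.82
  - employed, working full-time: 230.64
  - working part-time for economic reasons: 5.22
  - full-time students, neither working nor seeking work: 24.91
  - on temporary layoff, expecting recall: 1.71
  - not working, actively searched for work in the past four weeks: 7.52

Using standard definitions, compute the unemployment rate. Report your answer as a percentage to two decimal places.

Unemployment rate ≈ 3.77%.

Employed = 230.64 + 5.22 = 235.86 million (anyone who worked, including part-time for economic reasons, counts as employed).
Unemployed = 1.71 + 7.52 = 9.23 million (jobless and actively searching, or on temporary layoff).
Labor force = 235.86 + 9.23 = 245.09 million.
Unemployment rate = 9.23 / 245.09 = 3.77%.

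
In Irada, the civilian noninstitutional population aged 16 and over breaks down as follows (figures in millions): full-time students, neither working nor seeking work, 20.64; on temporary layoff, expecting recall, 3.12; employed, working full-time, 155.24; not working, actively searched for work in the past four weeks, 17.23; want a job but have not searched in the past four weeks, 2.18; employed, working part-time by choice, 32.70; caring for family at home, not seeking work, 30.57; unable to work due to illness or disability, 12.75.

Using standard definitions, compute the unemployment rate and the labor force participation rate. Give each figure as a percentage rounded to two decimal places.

Unemployment rate ≈ 9.77%; labor force participation rate ≈ 75.90%.

Employed = 155.24 + 32.70 = 187.94 million.
Unemployed = 3.12 + 17.23 = 20.35 million (jobless and actively searching, or on temporary layoff).
Labor force = 187.94 + 20.35 = 208.29 million.
Not in labor force = 20.64 + 2.18 + 30.57 + 12.75 = 66.14 million (those not working and not actively searching are outside the labor force — including those who want a job but have given up searching).
Civilian working-age population = 208.29 + 66.14 = 274.43 million.
Unemployment rate = 20.35 / 208.29 = 9.77%.
Labor force participation rate = 208.29 / 274.43 = 75.90%.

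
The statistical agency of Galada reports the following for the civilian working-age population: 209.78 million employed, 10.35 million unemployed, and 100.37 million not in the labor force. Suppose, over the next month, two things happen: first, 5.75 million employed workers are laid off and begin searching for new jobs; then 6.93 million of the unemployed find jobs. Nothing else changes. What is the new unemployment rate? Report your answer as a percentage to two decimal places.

Initially, labor force = 209.78 + 10.35 = 220.13 million, so u = 10.35/220.13 = 4.70%.
After the first change, employed falls and unemployed rises by 5.75; labor force unchanged → E = 204.03, U = 16.10, labor force = 220.13 million.
After the second change, unemployed falls and employed rises by 6.93; labor force unchanged → E = 210.96, U = 9.17, labor force = 220.13 million.
New unemployment rate = 9.17 / 220.13 = 4.17%.

New unemployment rate ≈ 4.17%.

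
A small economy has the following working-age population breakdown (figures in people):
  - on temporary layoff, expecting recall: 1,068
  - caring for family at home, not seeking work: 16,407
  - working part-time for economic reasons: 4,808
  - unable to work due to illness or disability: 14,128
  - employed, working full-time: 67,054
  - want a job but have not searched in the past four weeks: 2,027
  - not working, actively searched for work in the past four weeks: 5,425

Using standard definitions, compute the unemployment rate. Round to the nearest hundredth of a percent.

Unemployment rate ≈ 8.29%.

Employed = 4,808 + 67,054 = 71,862 (anyone who worked, including part-time for economic reasons, counts as employed).
Unemployed = 1,068 + 5,425 = 6,493 (jobless and actively searching, or on temporary layoff).
Labor force = 71,862 + 6,493 = 78,355.
Unemployment rate = 6,493 / 78,355 = 8.29%.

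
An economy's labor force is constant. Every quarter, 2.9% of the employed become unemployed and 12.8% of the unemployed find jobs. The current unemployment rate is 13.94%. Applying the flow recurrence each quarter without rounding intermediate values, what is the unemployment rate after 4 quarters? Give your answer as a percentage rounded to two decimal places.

Unemployment rate after four quarters ≈ 16.18%.

With a fixed labor force, u_{t+1} = u_t + s·(1−u_t) − f·u_t = u_t·(1−s−f) + s.
Here 1−s−f = 0.843 and s = 0.029.
u_1 = 0.139400 × 0.843 + 0.029 = 0.146514.
u_2 = 0.146514 × 0.843 + 0.029 = 0.152511.
u_3 = 0.152511 × 0.843 + 0.029 = 0.157567.
u_4 = 0.157567 × 0.843 + 0.029 = 0.161829.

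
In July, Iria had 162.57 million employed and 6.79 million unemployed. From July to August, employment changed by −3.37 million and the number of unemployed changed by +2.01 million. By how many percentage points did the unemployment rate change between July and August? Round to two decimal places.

The unemployment rate changed by +1.23 percentage points.

July: labor force = 162.57 + 6.79 = 169.36; u = 6.79/169.36 = 4.01%.
August: labor force = 159.20 + 8.80 = 168.00; u = 8.80/168.00 = 5.24%.
Change = 5.24% − 4.01% = +1.23 pp.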